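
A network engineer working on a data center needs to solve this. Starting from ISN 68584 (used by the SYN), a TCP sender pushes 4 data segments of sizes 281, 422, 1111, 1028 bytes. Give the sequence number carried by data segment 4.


The SYN occupies sequence number ISN = 68584, so the first data byte is ISN + 1 = 68585.
SEQ of data segment i = (ISN + 1) + sum of payload sizes of segments 1..i-1.
Segment 1: SEQ = 68585, payload = 281 bytes
Segment 2: SEQ = 68866, payload = 422 bytes
Segment 3: SEQ = 69288, payload = 1111 bytes
Segment 4: SEQ = 70399, payload = 1028 bytes
SEQ of segment 4 = 68585 + 281 + 422 + 1111 = 70399

70399


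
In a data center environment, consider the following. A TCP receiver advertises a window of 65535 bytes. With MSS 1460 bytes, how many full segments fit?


Given: RWND = 65535 bytes, MSS = 1460 bytes
Full segments = floor(RWND / MSS)
Full segments = floor(65535 / 1460)
Full segments = floor(44.887) = 44

44


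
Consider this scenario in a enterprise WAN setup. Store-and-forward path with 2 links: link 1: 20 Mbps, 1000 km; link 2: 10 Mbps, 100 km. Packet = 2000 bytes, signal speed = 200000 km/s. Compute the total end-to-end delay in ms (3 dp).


Packet = 2000 bytes = 16000 bits. Store-and-forward: sum (t_trans + t_prop) per link.
Link 1: t_trans = 16000/(20*10^6) s = 0.8000 ms; t_prop = 1000/200000 s = 5.0000 ms; subtotal = 5.8000 ms
Link 2: t_trans = 16000/(10*10^6) s = 1.6000 ms; t_prop = 100/200000 s = 0.5000 ms; subtotal = 2.1000 ms
End-to-end = 5.8000 + 2.1000 = 7.9000 ms -> 7.900 ms (3 dp)

7.900


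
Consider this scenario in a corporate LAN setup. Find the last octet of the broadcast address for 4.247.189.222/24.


Given: IP = 4.247.189.222, prefix = /24
Host bits = 32 - 24 = 8
Network last octet = 222 AND mask = 0
Host part size = 2^8 - 1 = 255
Broadcast last octet = 0 OR 255 = 255

255


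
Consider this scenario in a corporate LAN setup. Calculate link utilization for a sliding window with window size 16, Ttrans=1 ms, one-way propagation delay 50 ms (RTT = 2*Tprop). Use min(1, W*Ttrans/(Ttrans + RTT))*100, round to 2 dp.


Given: W = 16, Ttrans = 1 ms, RTT = 100 ms (= 2 * Tprop, Tprop = 50 ms)
Cycle time = Ttrans + RTT = 1 + 100 = 101 ms (first packet sent until its ACK returns)
W * Ttrans = 16 * 1 = 16 ms of sending per cycle
W * Ttrans / (Ttrans + RTT) = 16 / 101 = 0.158416
U = min(1, 0.158416) = 0.158416
U% = 15.84%

15.84


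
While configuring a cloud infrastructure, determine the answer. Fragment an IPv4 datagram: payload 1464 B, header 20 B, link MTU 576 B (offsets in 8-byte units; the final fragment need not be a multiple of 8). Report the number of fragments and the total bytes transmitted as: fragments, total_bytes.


Max data per non-final fragment = floor((MTU - header)/8)*8 = floor((576 - 20)/8)*8 = floor(556/8)*8 = 552 B
Final fragment needs no 8-byte alignment: it can carry up to MTU - header = 556 B
Non-final fragments needed = ceil((payload - 556) / 552) = ceil(908/552) = ceil(1.6449) = 2
Number of fragments = 2 + 1 = 3
Fragment sizes (data): 2 * 552 B + 360 B (last, 360 <= 556 OK)
Total bytes sent = payload + n_frags * header = 1464 + 3*20 = 1464 + 60 = 1524 B

3, 1524


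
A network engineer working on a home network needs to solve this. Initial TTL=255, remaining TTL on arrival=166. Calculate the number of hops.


Given: initial TTL = 255, received TTL = 166
Hops = initial TTL - received TTL
Hops = 255 - 166 = 89

89


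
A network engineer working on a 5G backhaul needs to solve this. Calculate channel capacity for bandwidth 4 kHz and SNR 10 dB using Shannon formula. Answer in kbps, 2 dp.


Given: B = 4 kHz, SNR = 10 dB
SNR linear = 10^(10/10) = 10
1 + SNR = 11
log2(11) = 3.4594316186
C = 4 * 1000 * 3.4594316186 = 13837.7265 bps
C = 13.837726 kbps -> 13.84 kbps (2 dp)

13.84


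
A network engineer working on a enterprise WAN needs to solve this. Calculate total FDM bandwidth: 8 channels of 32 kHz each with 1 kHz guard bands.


Given: 8 channels, 32 kHz each, guard = 1 kHz
Channel bandwidth = 8 * 32 = 256 kHz
Guard bands = 7 gaps * 1 kHz = 7 kHz
Total = 256 + 7 = 263 kHz

263


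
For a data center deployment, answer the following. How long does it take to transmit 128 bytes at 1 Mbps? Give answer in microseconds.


Given: packet = 128 bytes, bandwidth = 1 Mbps
Packet in bits = 128 * 8 = 1024 bits
Bandwidth = 1 * 10^6 = 1000000 bps
Time = 1024 / 1000000 seconds
Time in us = 1024 * 10^6 / 1000000 = 1024

1024


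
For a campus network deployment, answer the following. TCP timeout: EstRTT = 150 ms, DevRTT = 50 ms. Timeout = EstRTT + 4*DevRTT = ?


Given: EstRTT = 150 ms, DevRTT = 50 ms
Timeout = EstRTT + 4 * DevRTT
4 * DevRTT = 4 * 50 = 200
Timeout = 150 + 200 = 350 ms

350


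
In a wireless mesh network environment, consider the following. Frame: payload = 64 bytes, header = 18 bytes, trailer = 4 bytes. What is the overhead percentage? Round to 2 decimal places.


Given: payload = 64 B, header = 18 B, trailer = 4 B
Overhead bytes = header + trailer = 18 + 4 = 22
Total frame = payload + overhead = 64 + 22 = 86
Overhead % = 22 / 86 * 100 = 25.5814% -> 25.58% (2 dp)

25.58


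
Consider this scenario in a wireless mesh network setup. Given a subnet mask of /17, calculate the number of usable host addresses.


Given: subnet mask /17
Host bits = 32 - 17 = 15
Total addresses = 2^15 = 32768
Usable hosts = 32768 - 2 (network + broadcast) = 32766

32766


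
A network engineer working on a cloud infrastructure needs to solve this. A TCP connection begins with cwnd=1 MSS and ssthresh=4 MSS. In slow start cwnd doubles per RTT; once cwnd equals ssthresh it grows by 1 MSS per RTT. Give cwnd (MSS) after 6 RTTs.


RTT 0: cwnd = 1 MSS (initial)
RTT 1: cwnd = 2 MSS (slow start, doubled)
RTT 2: cwnd = 4 MSS (slow start, doubled)
RTT 3: cwnd = 5 MSS (congestion avoidance, +1)
RTT 4: cwnd = 6 MSS (congestion avoidance, +1)
RTT 5: cwnd = 7 MSS (congestion avoidance, +1)
RTT 6: cwnd = 8 MSS (congestion avoidance, +1)

8


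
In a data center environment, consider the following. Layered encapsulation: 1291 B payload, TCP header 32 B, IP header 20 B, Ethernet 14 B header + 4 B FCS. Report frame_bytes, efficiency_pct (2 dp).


TCP segment = 1291 + 32 = 1323 B
IP packet = 1323 + 20 = 1343 B
Ethernet frame = 1343 + 14 + 4 = 1361 B
Efficiency = app / frame = 1291 / 1361 = 0.948567 = 94.8567% -> 94.86% (2 dp)

1361, 94.86


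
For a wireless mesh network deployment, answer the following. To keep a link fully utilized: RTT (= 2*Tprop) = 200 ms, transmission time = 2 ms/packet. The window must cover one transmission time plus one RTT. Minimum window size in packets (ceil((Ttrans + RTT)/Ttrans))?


Given: Ttrans = 2 ms, RTT = 200 ms (= 2 * Tprop, Tprop = 100 ms)
Time until first ACK returns = Ttrans + RTT = 2 + 200 = 202 ms
Need W * Ttrans >= Ttrans + RTT  ->  W >= (Ttrans + RTT) / Ttrans
(Ttrans + RTT) / Ttrans = 202 / 2 = 101
W_min = ceil(101) = 101

101


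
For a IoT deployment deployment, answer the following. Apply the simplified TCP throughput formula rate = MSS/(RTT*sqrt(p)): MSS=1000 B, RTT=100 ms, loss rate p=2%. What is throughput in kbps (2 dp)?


Given: MSS = 1000 bytes, RTT = 100 ms, loss = 2%
RTT in seconds = 100 / 1000 = 0.1
Loss rate = 2% = 0.02
sqrt(loss) = sqrt(0.02) = 0.141421356237
Throughput (bytes/s) = 1000 / (0.1 * 0.141421356237) = 70710.6781
Throughput (kbps) = 70710.6781 * 8 / 1000 = 565.685425 -> 565.69 kbps (2 dp)

565.69


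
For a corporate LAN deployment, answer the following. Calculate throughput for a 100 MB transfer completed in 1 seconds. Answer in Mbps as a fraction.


Given: file = 100 MB, time = 1 s
File in Mb = 100 * 8 = 800 Mb
Throughput = 800 / 1 Mbps
Throughput = 800 Mbps

800


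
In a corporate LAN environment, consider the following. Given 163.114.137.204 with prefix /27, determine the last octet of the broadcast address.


Given: IP = 163.114.137.204, prefix = /27
Host bits = 32 - 27 = 5
Network last octet = 204 AND mask = 192
Host part size = 2^5 - 1 = 31
Broadcast last octet = 192 OR 31 = 223

223


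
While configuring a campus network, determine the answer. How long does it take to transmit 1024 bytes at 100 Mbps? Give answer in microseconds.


Given: packet = 1024 bytes, bandwidth = 100 Mbps
Packet in bits = 1024 * 8 = 8192 bits
Bandwidth = 100 * 10^6 = 100000000 bps
Time = 8192 / 100000000 seconds
Time in us = 8192 * 10^6 / 100000000 = 81.92

81.92


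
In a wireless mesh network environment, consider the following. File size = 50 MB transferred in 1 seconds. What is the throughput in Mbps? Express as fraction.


Given: file = 50 MB, time = 1 s
File in Mb = 50 * 8 = 400 Mb
Throughput = 400 / 1 Mbps
Throughput = 400 Mbps

400


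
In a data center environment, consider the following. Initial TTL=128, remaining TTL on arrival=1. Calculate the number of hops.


Given: initial TTL = 128, received TTL = 1
Hops = initial TTL - received TTL
Hops = 128 - 1 = 127

127


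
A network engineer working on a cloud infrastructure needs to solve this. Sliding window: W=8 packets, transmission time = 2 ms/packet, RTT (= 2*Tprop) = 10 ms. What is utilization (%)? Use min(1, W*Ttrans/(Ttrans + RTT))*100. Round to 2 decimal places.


Given: W = 8, Ttrans = 2 ms, RTT = 10 ms (= 2 * Tprop, Tprop = 5 ms)
Cycle time = Ttrans + RTT = 2 + 10 = 12 ms (first packet sent until its ACK returns)
W * Ttrans = 8 * 2 = 16 ms of sending per cycle
W * Ttrans / (Ttrans + RTT) = 16 / 12 = 1.333333
U = min(1, 1.333333) = 1.000000
U% = 100.00%

100.00


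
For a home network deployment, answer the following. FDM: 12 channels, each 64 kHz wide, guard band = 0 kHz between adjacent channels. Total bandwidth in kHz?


Given: 12 channels, 64 kHz each, guard = 0 kHz
Channel bandwidth = 12 * 64 = 768 kHz
Guard bands = 11 gaps * 0 kHz = 0 kHz
Total = 768 + 0 = 768 kHz

768


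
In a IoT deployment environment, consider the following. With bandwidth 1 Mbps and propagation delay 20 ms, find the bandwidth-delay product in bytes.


Given: bandwidth = 1 Mbps, delay = 20 ms
BDP in bits = 1 * 10^6 * 20 / 1000
BDP in bits = 20000
BDP in bytes = 20000 / 8 = 2500

2500


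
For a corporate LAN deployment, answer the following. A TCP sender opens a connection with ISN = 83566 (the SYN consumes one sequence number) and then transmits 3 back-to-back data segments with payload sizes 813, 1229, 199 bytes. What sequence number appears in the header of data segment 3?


The SYN occupies sequence number ISN = 83566, so the first data byte is ISN + 1 = 83567.
SEQ of data segment i = (ISN + 1) + sum of payload sizes of segments 1..i-1.
Segment 1: SEQ = 83567, payload = 813 bytes
Segment 2: SEQ = 84380, payload = 1229 bytes
Segment 3: SEQ = 85609, payload = 199 bytes
SEQ of segment 3 = 83567 + 813 + 1229 = 85609

85609


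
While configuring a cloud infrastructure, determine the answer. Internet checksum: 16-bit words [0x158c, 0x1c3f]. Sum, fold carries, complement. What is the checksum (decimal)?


Given words: [0x158c, 0x1c3f]
Step 1: Sum all words
Raw sum = 5516 + 7231 = 12747
One's complement = ~12747 & 0xFFFF = 52788

52788


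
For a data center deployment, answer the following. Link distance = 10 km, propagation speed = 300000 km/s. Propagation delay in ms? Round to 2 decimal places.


Given: distance = 10 km, speed = 300000 km/s
Delay = distance / speed = 10 / 300000 seconds
Delay in ms = 10 * 1000 / 300000
Delay = 0.0333 ms
Rounded to 2 dp = 0.03 ms

0.03


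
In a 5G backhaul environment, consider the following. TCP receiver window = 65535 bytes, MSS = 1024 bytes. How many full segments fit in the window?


Given: RWND = 65535 bytes, MSS = 1024 bytes
Full segments = floor(RWND / MSS)
Full segments = floor(65535 / 1024)
Full segments = floor(63.999) = 63

63


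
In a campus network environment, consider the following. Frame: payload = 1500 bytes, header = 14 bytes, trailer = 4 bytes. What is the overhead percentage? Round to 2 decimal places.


Given: payload = 1500 B, header = 14 B, trailer = 4 B
Overhead bytes = header + trailer = 14 + 4 = 18
Total frame = payload + overhead = 1500 + 18 = 1518
Overhead % = 18 / 1518 * 100 = 1.1858% -> 1.19% (2 dp)

1.19


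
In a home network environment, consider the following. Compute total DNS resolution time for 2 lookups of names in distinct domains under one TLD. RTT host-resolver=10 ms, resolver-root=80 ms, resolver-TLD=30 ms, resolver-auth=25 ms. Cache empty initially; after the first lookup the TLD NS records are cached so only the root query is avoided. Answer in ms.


Lookup 1 (cold cache): local + root + TLD + auth = 10 + 80 + 30 + 25 = 145 ms
Lookups 2..2 (TLD NS cached -> skip root; new domain -> still ask TLD and auth): local + TLD + auth = 10 + 30 + 25 = 65 ms each
Remaining 1 lookups: 1 * 65 = 65 ms
Total = 145 + 65 = 210 ms

210


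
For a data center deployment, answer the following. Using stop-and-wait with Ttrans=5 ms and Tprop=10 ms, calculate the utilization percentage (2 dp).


Given: Ttrans = 5 ms, Tprop = 10 ms
RTT = 2 * Tprop = 2 * 10 = 20 ms
U = Ttrans / (Ttrans + RTT)
U = 5 / (5 + 20)
U = 5 / 25 = 0.2
U% = 20.00%

20.00


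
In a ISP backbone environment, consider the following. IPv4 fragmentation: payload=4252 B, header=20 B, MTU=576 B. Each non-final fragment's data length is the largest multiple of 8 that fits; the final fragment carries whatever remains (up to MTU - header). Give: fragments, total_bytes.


Max data per non-final fragment = floor((MTU - header)/8)*8 = floor((576 - 20)/8)*8 = floor(556/8)*8 = 552 B
Final fragment needs no 8-byte alignment: it can carry up to MTU - header = 556 B
Non-final fragments needed = ceil((payload - 556) / 552) = ceil(3696/552) = ceil(6.6957) = 7
Number of fragments = 7 + 1 = 8
Fragment sizes (data): 7 * 552 B + 388 B (last, 388 <= 556 OK)
Total bytes sent = payload + n_frags * header = 4252 + 8*20 = 4252 + 160 = 4412 B

8, 4412


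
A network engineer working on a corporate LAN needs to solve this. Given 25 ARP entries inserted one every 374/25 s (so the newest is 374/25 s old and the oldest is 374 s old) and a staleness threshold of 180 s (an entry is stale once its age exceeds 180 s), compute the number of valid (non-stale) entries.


Ages are k * 374/25 s for k = 1..25 (spacing = 14.9600 s).
Entry k is valid iff k * 374/25 <= 180 iff k <= 25 * 180 / 374 = 12.0321
n_valid = floor(12.0321) = 12
(n_stale = 25 - 12 = 13)

12


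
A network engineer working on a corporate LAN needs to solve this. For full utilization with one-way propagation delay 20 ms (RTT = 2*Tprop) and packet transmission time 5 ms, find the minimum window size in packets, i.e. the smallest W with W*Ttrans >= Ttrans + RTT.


Given: Ttrans = 5 ms, RTT = 40 ms (= 2 * Tprop, Tprop = 20 ms)
Time until first ACK returns = Ttrans + RTT = 5 + 40 = 45 ms
Need W * Ttrans >= Ttrans + RTT  ->  W >= (Ttrans + RTT) / Ttrans
(Ttrans + RTT) / Ttrans = 45 / 5 = 9
W_min = ceil(9) = 9

9


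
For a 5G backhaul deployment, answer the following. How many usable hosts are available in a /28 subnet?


Given: subnet mask /28
Host bits = 32 - 28 = 4
Total addresses = 2^4 = 16
Usable hosts = 16 - 2 (network + broadcast) = 14

14


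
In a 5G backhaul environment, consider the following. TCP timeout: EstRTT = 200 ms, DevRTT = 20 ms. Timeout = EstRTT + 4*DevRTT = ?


Given: EstRTT = 200 ms, DevRTT = 20 ms
Timeout = EstRTT + 4 * DevRTT
4 * DevRTT = 4 * 20 = 80
Timeout = 200 + 80 = 280 ms

280


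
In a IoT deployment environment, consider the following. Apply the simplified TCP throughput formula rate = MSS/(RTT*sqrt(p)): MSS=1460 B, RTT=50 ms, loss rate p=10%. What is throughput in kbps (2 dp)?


Given: MSS = 1460 bytes, RTT = 50 ms, loss = 10%
RTT in seconds = 50 / 1000 = 0.05
Loss rate = 10% = 0.1
sqrt(loss) = sqrt(0.1) = 0.316227766017
Throughput (bytes/s) = 1460 / (0.05 * 0.316227766017) = 92338.5077
Throughput (kbps) = 92338.5077 * 8 / 1000 = 738.708061 -> 738.71 kbps (2 dp)

738.71


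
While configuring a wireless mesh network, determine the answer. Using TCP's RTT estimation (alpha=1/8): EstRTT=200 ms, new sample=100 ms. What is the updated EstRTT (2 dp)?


Given: EstRTT = 200 ms, SampleRTT = 100 ms, alpha = 1/8
New EstRTT = (1 - alpha) * EstRTT + alpha * SampleRTT
(7/8) * 200 = 175
(1/8) * 100 = 12.5
New EstRTT = 175 + 12.5 = 187.5 ms -> 187.50 ms (2 dp)

187.50


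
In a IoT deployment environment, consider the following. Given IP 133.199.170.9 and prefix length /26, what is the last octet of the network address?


Given: IP = 133.199.170.9, prefix = /26
Subnet mask = 255.255.255.192
Last octet of IP: 9
Last octet of mask: 192
Network last octet = 9 AND 192 = 0

0


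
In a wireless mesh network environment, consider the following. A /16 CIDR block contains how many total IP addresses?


Given: CIDR prefix /16
Host bits = 32 - 16 = 16
Total addresses = 2^16 = 65536

65536


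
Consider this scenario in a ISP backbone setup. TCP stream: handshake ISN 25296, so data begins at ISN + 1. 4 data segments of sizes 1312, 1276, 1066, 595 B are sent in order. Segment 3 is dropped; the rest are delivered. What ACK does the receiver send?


SYN uses sequence number 25296; first data byte = ISN + 1 = 25297.
Segment 1: SEQ = 25297, len = 1312 B, covers [25297, 26608]
Segment 2: SEQ = 26609, len = 1276 B, covers [26609, 27884]
Segment 3: SEQ = 27885, len = 1066 B, covers [27885, 28950] [LOST]
Segment 4: SEQ = 28951, len = 595 B, covers [28951, 29545]
In-order data received: bytes [25297, 27884] (segments 1..2).
Segment 3 missing -> gap begins at byte 27885; later segments buffered out of order.
Cumulative ACK = next expected in-order byte = 25297 + 1312 + 1276 = 27885

27885


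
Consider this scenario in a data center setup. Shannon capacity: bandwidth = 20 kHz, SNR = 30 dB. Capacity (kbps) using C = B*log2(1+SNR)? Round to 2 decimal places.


Given: B = 20 kHz, SNR = 30 dB
SNR linear = 10^(30/10) = 1000
1 + SNR = 1001
log2(1001) = 9.9672262588
C = 20 * 1000 * 9.9672262588 = 199344.5252 bps
C = 199.344525 kbps -> 199.34 kbps (2 dp)

199.34


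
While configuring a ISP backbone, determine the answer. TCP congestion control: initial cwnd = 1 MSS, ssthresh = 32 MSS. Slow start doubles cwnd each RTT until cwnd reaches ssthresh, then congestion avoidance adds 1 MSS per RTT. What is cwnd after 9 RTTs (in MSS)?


RTT 0: cwnd = 1 MSS (initial)
RTT 1: cwnd = 2 MSS (slow start, doubled)
RTT 2: cwnd = 4 MSS (slow start, doubled)
RTT 3: cwnd = 8 MSS (slow start, doubled)
RTT 4: cwnd = 16 MSS (slow start, doubled)
RTT 5: cwnd = 32 MSS (slow start, doubled)
RTT 6: cwnd = 33 MSS (congestion avoidance, +1)
RTT 7: cwnd = 34 MSS (congestion avoidance, +1)
RTT 8: cwnd = 35 MSS (congestion avoidance, +1)
RTT 9: cwnd = 36 MSS (congestion avoidance, +1)

36


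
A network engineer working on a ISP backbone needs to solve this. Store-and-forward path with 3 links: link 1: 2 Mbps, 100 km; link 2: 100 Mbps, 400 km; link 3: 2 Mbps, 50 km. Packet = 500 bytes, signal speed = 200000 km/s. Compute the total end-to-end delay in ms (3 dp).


Packet = 500 bytes = 4000 bits. Store-and-forward: sum (t_trans + t_prop) per link.
Link 1: t_trans = 4000/(2*10^6) s = 2.0000 ms; t_prop = 100/200000 s = 0.5000 ms; subtotal = 2.5000 ms
Link 2: t_trans = 4000/(100*10^6) s = 0.0400 ms; t_prop = 400/200000 s = 2.0000 ms; subtotal = 2.0400 ms
Link 3: t_trans = 4000/(2*10^6) s = 2.0000 ms; t_prop = 50/200000 s = 0.2500 ms; subtotal = 2.2500 ms
End-to-end = 2.5000 + 2.0400 + 2.2500 = 6.7900 ms -> 6.790 ms (3 dp)

6.790


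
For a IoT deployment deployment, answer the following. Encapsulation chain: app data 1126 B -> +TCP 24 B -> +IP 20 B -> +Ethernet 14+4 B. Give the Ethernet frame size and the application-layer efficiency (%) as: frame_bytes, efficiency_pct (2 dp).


TCP segment = 1126 + 24 = 1150 B
IP packet = 1150 + 20 = 1170 B
Ethernet frame = 1170 + 14 + 4 = 1188 B
Efficiency = app / frame = 1126 / 1188 = 0.947811 = 94.7811% -> 94.78% (2 dp)

1188, 94.78


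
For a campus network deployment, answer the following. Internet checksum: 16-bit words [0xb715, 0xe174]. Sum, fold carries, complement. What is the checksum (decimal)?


Given words: [0xb715, 0xe174]
Step 1: Sum all words
Raw sum = 46869 + 57716 = 104585
Step 2: Fold carry: (39049 + 1) = 39050
One's complement = ~39050 & 0xFFFF = 26485

26485


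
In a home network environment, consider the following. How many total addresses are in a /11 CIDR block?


Given: CIDR prefix /11
Host bits = 32 - 11 = 21
Total addresses = 2^21 = 2097152

2097152


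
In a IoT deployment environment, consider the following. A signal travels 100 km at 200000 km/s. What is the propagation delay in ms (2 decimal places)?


Given: distance = 100 km, speed = 200000 km/s
Delay = distance / speed = 100 / 200000 seconds
Delay in ms = 100 * 1000 / 200000
Delay = 0.5000 ms
Rounded to 2 dp = 0.50 ms

0.50


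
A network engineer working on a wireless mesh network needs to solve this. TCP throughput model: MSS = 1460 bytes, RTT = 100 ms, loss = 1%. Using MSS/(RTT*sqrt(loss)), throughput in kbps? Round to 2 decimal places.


Given: MSS = 1460 bytes, RTT = 100 ms, loss = 1%
RTT in seconds = 100 / 1000 = 0.1
Loss rate = 1% = 0.01
sqrt(loss) = sqrt(0.01) = 0.1
Throughput (bytes/s) = 1460 / (0.1 * 0.1) = 146000.0000
Throughput (kbps) = 146000.0000 * 8 / 1000 = 1168.000000 -> 1168.00 kbps (2 dp)

1168.00


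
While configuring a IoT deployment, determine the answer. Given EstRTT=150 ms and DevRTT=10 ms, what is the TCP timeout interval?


Given: EstRTT = 150 ms, DevRTT = 10 ms
Timeout = EstRTT + 4 * DevRTT
4 * DevRTT = 4 * 10 = 40
Timeout = 150 + 40 = 190 ms

190


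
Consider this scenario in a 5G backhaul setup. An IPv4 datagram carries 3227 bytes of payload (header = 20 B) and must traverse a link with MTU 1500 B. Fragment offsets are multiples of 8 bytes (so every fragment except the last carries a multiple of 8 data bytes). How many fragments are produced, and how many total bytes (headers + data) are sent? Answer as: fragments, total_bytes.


Max data per non-final fragment = floor((MTU - header)/8)*8 = floor((1500 - 20)/8)*8 = floor(1480/8)*8 = 1480 B
Final fragment needs no 8-byte alignment: it can carry up to MTU - header = 1480 B
Non-final fragments needed = ceil((payload - 1480) / 1480) = ceil(1747/1480) = ceil(1.1804) = 2
Number of fragments = 2 + 1 = 3
Fragment sizes (data): 2 * 1480 B + 267 B (last, 267 <= 1480 OK)
Total bytes sent = payload + n_frags * header = 3227 + 3*20 = 3227 + 60 = 3287 B

3, 3287


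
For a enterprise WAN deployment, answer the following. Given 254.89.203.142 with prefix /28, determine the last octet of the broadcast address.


Given: IP = 254.89.203.142, prefix = /28
Host bits = 32 - 28 = 4
Network last octet = 142 AND mask = 128
Host part size = 2^4 - 1 = 15
Broadcast last octet = 128 OR 15 = 143

143


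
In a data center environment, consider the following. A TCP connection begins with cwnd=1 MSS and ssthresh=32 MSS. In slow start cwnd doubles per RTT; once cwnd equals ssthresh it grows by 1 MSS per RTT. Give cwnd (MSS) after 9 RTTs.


RTT 0: cwnd = 1 MSS (initial)
RTT 1: cwnd = 2 MSS (slow start, doubled)
RTT 2: cwnd = 4 MSS (slow start, doubled)
RTT 3: cwnd = 8 MSS (slow start, doubled)
RTT 4: cwnd = 16 MSS (slow start, doubled)
RTT 5: cwnd = 32 MSS (slow start, doubled)
RTT 6: cwnd = 33 MSS (congestion avoidance, +1)
RTT 7: cwnd = 34 MSS (congestion avoidance, +1)
RTT 8: cwnd = 35 MSS (congestion avoidance, +1)
RTT 9: cwnd = 36 MSS (congestion avoidance, +1)

36


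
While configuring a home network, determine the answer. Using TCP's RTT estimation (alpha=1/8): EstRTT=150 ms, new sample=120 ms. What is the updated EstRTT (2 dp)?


Given: EstRTT = 150 ms, SampleRTT = 120 ms, alpha = 1/8
New EstRTT = (1 - alpha) * EstRTT + alpha * SampleRTT
(7/8) * 150 = 131.25
(1/8) * 120 = 15
New EstRTT = 131.25 + 15 = 146.25 ms -> 146.25 ms (2 dp)

146.25


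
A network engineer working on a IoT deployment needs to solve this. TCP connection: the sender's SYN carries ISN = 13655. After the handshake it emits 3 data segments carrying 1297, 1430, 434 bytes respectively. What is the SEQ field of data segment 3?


The SYN occupies sequence number ISN = 13655, so the first data byte is ISN + 1 = 13656.
SEQ of data segment i = (ISN + 1) + sum of payload sizes of segments 1..i-1.
Segment 1: SEQ = 13656, payload = 1297 bytes
Segment 2: SEQ = 14953, payload = 1430 bytes
Segment 3: SEQ = 16383, payload = 434 bytes
SEQ of segment 3 = 13656 + 1297 + 1430 = 16383

16383


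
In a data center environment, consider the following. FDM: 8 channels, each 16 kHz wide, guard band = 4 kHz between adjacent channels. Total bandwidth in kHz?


Given: 8 channels, 16 kHz each, guard = 4 kHz
Channel bandwidth = 8 * 16 = 128 kHz
Guard bands = 7 gaps * 4 kHz = 28 kHz
Total = 128 + 28 = 156 kHz

156


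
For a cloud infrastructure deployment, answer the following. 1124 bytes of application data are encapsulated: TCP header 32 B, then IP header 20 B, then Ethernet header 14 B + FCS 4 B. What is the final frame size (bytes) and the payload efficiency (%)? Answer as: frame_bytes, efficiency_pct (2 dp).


TCP segment = 1124 + 32 = 1156 B
IP packet = 1156 + 20 = 1176 B
Ethernet frame = 1176 + 14 + 4 = 1194 B
Efficiency = app / frame = 1124 / 1194 = 0.941374 = 94.1374% -> 94.14% (2 dp)

1194, 94.14


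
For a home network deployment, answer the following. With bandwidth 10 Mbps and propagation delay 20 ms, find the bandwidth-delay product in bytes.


Given: bandwidth = 10 Mbps, delay = 20 ms
BDP in bits = 10 * 10^6 * 20 / 1000
BDP in bits = 200000
BDP in bytes = 200000 / 8 = 25000

25000


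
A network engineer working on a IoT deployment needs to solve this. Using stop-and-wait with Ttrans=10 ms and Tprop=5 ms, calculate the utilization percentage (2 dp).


Given: Ttrans = 10 ms, Tprop = 5 ms
RTT = 2 * Tprop = 2 * 5 = 10 ms
U = Ttrans / (Ttrans + RTT)
U = 10 / (10 + 10)
U = 10 / 20 = 0.5
U% = 50.00%

50.00


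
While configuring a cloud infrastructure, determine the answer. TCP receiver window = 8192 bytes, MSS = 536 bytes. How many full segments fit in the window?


Given: RWND = 8192 bytes, MSS = 536 bytes
Full segments = floor(RWND / MSS)
Full segments = floor(8192 / 536)
Full segments = floor(15.2836) = 15

15


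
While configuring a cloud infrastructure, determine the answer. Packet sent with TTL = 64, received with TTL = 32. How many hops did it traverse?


Given: initial TTL = 64, received TTL = 32
Hops = initial TTL - received TTL
Hops = 64 - 32 = 32

32


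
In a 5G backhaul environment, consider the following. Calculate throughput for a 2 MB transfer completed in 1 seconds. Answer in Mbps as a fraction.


Given: file = 2 MB, time = 1 s
File in Mb = 2 * 8 = 16 Mb
Throughput = 16 / 1 Mbps
Throughput = 16 Mbps

16


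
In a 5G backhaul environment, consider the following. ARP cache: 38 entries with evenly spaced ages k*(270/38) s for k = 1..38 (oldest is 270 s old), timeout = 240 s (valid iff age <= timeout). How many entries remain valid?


Ages are k * 270/38 s for k = 1..38 (spacing = 7.1053 s).
Entry k is valid iff k * 270/38 <= 240 iff k <= 38 * 240 / 270 = 33.7778
n_valid = floor(33.7778) = 33
(n_stale = 38 - 33 = 5)

33


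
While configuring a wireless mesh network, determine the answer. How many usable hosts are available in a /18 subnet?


Given: subnet mask /18
Host bits = 32 - 18 = 14
Total addresses = 2^14 = 16384
Usable hosts = 16384 - 2 (network + broadcast) = 16382

16382


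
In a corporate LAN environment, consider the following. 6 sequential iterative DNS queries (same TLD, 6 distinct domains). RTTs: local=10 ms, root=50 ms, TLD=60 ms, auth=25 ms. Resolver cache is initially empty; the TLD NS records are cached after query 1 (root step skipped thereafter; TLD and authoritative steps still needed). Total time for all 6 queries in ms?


Lookup 1 (cold cache): local + root + TLD + auth = 10 + 50 + 60 + 25 = 145 ms
Lookups 2..6 (TLD NS cached -> skip root; new domain -> still ask TLD and auth): local + TLD + auth = 10 + 60 + 25 = 95 ms each
Remaining 5 lookups: 5 * 95 = 475 ms
Total = 145 + 475 = 620 ms

620


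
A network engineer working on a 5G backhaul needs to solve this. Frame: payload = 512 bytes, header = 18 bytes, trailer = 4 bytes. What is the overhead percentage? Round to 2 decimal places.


Given: payload = 512 B, header = 18 B, trailer = 4 B
Overhead bytes = header + trailer = 18 + 4 = 22
Total frame = payload + overhead = 512 + 22 = 534
Overhead % = 22 / 534 * 100 = 4.1199% -> 4.12% (2 dp)

4.12


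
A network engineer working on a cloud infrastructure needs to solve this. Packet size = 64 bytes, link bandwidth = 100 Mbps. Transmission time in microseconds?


Given: packet = 64 bytes, bandwidth = 100 Mbps
Packet in bits = 64 * 8 = 512 bits
Bandwidth = 100 * 10^6 = 100000000 bps
Time = 512 / 100000000 seconds
Time in us = 512 * 10^6 / 100000000 = 5.12

5.12


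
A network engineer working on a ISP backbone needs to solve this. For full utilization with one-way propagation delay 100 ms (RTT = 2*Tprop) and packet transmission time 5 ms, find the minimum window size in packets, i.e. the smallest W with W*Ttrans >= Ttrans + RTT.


Given: Ttrans = 5 ms, RTT = 200 ms (= 2 * Tprop, Tprop = 100 ms)
Time until first ACK returns = Ttrans + RTT = 5 + 200 = 205 ms
Need W * Ttrans >= Ttrans + RTT  ->  W >= (Ttrans + RTT) / Ttrans
(Ttrans + RTT) / Ttrans = 205 / 5 = 41
W_min = ceil(41) = 41

41


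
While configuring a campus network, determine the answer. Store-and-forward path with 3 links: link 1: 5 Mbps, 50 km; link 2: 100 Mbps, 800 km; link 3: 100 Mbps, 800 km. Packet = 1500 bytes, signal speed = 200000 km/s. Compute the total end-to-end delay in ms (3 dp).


Packet = 1500 bytes = 12000 bits. Store-and-forward: sum (t_trans + t_prop) per link.
Link 1: t_trans = 12000/(5*10^6) s = 2.4000 ms; t_prop = 50/200000 s = 0.2500 ms; subtotal = 2.6500 ms
Link 2: t_trans = 12000/(100*10^6) s = 0.1200 ms; t_prop = 800/200000 s = 4.0000 ms; subtotal = 4.1200 ms
Link 3: t_trans = 12000/(100*10^6) s = 0.1200 ms; t_prop = 800/200000 s = 4.0000 ms; subtotal = 4.1200 ms
End-to-end = 2.6500 + 4.1200 + 4.1200 = 10.8900 ms -> 10.890 ms (3 dp)

10.890


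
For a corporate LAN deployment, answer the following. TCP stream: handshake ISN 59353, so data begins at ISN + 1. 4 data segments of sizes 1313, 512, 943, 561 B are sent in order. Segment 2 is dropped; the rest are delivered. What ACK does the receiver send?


SYN uses sequence number 59353; first data byte = ISN + 1 = 59354.
Segment 1: SEQ = 59354, len = 1313 B, covers [59354, 60666]
Segment 2: SEQ = 60667, len = 512 B, covers [60667, 61178] [LOST]
Segment 3: SEQ = 61179, len = 943 B, covers [61179, 62121]
Segment 4: SEQ = 62122, len = 561 B, covers [62122, 62682]
In-order data received: bytes [59354, 60666] (segments 1..1).
Segment 2 missing -> gap begins at byte 60667; later segments buffered out of order.
Cumulative ACK = next expected in-order byte = 59354 + 1313 = 60667

60667


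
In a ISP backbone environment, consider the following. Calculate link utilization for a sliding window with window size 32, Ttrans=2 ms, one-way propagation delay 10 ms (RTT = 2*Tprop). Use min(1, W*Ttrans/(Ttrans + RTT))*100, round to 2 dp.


Given: W = 32, Ttrans = 2 ms, RTT = 20 ms (= 2 * Tprop, Tprop = 10 ms)
Cycle time = Ttrans + RTT = 2 + 20 = 22 ms (first packet sent until its ACK returns)
W * Ttrans = 32 * 2 = 64 ms of sending per cycle
W * Ttrans / (Ttrans + RTT) = 64 / 22 = 2.909091
U = min(1, 2.909091) = 1.000000
U% = 100.00%

100.00


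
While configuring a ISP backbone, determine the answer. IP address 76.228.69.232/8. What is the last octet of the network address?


Given: IP = 76.228.69.232, prefix = /8
Subnet mask = 255.0.0.0
Last octet of IP: 232
Last octet of mask: 0
Network last octet = 232 AND 0 = 0

0


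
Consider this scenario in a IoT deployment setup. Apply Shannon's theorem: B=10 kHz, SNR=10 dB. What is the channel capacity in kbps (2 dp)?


Given: B = 10 kHz, SNR = 10 dB
SNR linear = 10^(10/10) = 10
1 + SNR = 11
log2(11) = 3.4594316186
C = 10 * 1000 * 3.4594316186 = 34594.3162 bps
C = 34.594316 kbps -> 34.59 kbps (2 dp)

34.59


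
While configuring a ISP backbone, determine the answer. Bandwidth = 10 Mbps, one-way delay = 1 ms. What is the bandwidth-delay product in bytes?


Given: bandwidth = 10 Mbps, delay = 1 ms
BDP in bits = 10 * 10^6 * 1 / 1000
BDP in bits = 10000
BDP in bytes = 10000 / 8 = 1250

1250


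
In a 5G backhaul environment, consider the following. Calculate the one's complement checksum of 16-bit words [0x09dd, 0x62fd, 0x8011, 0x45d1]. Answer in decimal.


Given words: [0x09dd, 0x62fd, 0x8011, 0x45d1]
Step 1: Sum all words
Raw sum = 2525 + 25341 + 32785 + 17873 = 78524
Step 2: Fold carry: (12988 + 1) = 12989
One's complement = ~12989 & 0xFFFF = 52546

52546


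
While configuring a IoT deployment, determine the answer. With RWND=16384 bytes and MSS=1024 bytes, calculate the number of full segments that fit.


Given: RWND = 16384 bytes, MSS = 1024 bytes
Full segments = floor(RWND / MSS)
Full segments = floor(16384 / 1024)
Full segments = floor(16.0) = 16

16


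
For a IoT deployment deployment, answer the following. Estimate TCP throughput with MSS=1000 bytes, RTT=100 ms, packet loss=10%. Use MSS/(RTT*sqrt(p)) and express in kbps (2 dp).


Given: MSS = 1000 bytes, RTT = 100 ms, loss = 10%
RTT in seconds = 100 / 1000 = 0.1
Loss rate = 10% = 0.1
sqrt(loss) = sqrt(0.1) = 0.316227766017
Throughput (bytes/s) = 1000 / (0.1 * 0.316227766017) = 31622.7766
Throughput (kbps) = 31622.7766 * 8 / 1000 = 252.982213 -> 252.98 kbps (2 dp)

252.98


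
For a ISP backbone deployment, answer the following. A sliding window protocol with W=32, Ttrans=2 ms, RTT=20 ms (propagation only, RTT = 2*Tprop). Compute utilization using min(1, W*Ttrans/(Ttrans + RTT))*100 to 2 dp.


Given: W = 32, Ttrans = 2 ms, RTT = 20 ms (= 2 * Tprop, Tprop = 10 ms)
Cycle time = Ttrans + RTT = 2 + 20 = 22 ms (first packet sent until its ACK returns)
W * Ttrans = 32 * 2 = 64 ms of sending per cycle
W * Ttrans / (Ttrans + RTT) = 64 / 22 = 2.909091
U = min(1, 2.909091) = 1.000000
U% = 100.00%

100.00


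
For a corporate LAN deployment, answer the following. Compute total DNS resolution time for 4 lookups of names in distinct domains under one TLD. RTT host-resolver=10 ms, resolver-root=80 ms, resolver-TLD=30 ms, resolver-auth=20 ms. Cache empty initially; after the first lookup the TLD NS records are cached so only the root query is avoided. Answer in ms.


Lookup 1 (cold cache): local + root + TLD + auth = 10 + 80 + 30 + 20 = 140 ms
Lookups 2..4 (TLD NS cached -> skip root; new domain -> still ask TLD and auth): local + TLD + auth = 10 + 30 + 20 = 60 ms each
Remaining 3 lookups: 3 * 60 = 180 ms
Total = 140 + 180 = 320 ms

320


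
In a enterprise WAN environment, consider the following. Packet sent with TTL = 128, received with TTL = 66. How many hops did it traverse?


Given: initial TTL = 128, received TTL = 66
Hops = initial TTL - received TTL
Hops = 128 - 66 = 62

62


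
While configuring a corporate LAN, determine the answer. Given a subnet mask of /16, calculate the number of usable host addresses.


Given: subnet mask /16
Host bits = 32 - 16 = 16
Total addresses = 2^16 = 65536
Usable hosts = 65536 - 2 (network + broadcast) = 65534

65534


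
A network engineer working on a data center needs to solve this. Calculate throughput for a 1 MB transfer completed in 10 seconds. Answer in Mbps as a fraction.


Given: file = 1 MB, time = 10 s
File in Mb = 1 * 8 = 8 Mb
Throughput = 8 / 10 Mbps
Throughput = 4/5 Mbps

4/5


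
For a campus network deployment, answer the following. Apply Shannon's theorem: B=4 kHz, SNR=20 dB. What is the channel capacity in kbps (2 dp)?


Given: B = 4 kHz, SNR = 20 dB
SNR linear = 10^(20/10) = 100
1 + SNR = 101
log2(101) = 6.6582114828
C = 4 * 1000 * 6.6582114828 = 26632.8459 bps
C = 26.632846 kbps -> 26.63 kbps (2 dp)

26.63


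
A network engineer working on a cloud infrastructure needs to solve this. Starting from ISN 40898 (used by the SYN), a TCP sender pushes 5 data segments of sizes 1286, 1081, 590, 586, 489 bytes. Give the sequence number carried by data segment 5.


The SYN occupies sequence number ISN = 40898, so the first data byte is ISN + 1 = 40899.
SEQ of data segment i = (ISN + 1) + sum of payload sizes of segments 1..i-1.
Segment 1: SEQ = 40899, payload = 1286 bytes
Segment 2: SEQ = 42185, payload = 1081 bytes
Segment 3: SEQ = 43266, payload = 590 bytes
Segment 4: SEQ = 43856, payload = 586 bytes
Segment 5: SEQ = 44442, payload = 489 bytes
SEQ of segment 5 = 40899 + 1286 + 1081 + 590 + 586 = 44442

44442


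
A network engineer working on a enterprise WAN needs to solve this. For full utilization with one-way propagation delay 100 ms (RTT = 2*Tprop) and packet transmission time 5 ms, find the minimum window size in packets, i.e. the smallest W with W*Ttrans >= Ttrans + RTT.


Given: Ttrans = 5 ms, RTT = 200 ms (= 2 * Tprop, Tprop = 100 ms)
Time until first ACK returns = Ttrans + RTT = 5 + 200 = 205 ms
Need W * Ttrans >= Ttrans + RTT  ->  W >= (Ttrans + RTT) / Ttrans
(Ttrans + RTT) / Ttrans = 205 / 5 = 41
W_min = ceil(41) = 41

41


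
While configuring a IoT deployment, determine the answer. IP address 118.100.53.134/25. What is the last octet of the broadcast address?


Given: IP = 118.100.53.134, prefix = /25
Host bits = 32 - 25 = 7
Network last octet = 134 AND mask = 128
Host part size = 2^7 - 1 = 127
Broadcast last octet = 128 OR 127 = 255

255


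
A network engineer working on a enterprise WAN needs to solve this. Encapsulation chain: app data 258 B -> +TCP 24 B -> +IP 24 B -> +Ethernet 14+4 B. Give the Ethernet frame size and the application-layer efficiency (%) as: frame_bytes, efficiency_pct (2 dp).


TCP segment = 258 + 24 = 282 B
IP packet = 282 + 24 = 306 B
Ethernet frame = 306 + 14 + 4 = 324 B
Efficiency = app / frame = 258 / 324 = 0.796296 = 79.6296% -> 79.63% (2 dp)

324, 79.63


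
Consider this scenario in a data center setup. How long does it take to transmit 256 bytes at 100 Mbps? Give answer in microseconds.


Given: packet = 256 bytes, bandwidth = 100 Mbps
Packet in bits = 256 * 8 = 2048 bits
Bandwidth = 100 * 10^6 = 100000000 bps
Time = 2048 / 100000000 seconds
Time in us = 2048 * 10^6 / 100000000 = 20.48

20.48


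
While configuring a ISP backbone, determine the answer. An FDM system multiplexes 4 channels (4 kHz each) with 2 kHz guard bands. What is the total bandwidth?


Given: 4 channels, 4 kHz each, guard = 2 kHz
Channel bandwidth = 4 * 4 = 16 kHz
Guard bands = 3 gaps * 2 kHz = 6 kHz
Total = 16 + 6 = 22 kHz

22


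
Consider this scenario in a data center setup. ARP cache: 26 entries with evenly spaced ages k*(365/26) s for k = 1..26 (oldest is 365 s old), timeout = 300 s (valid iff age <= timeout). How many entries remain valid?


Ages are k * 365/26 s for k = 1..26 (spacing = 14.0385 s).
Entry k is valid iff k * 365/26 <= 300 iff k <= 26 * 300 / 365 = 21.3699
n_valid = floor(21.3699) = 21
(n_stale = 26 - 21 = 5)

21


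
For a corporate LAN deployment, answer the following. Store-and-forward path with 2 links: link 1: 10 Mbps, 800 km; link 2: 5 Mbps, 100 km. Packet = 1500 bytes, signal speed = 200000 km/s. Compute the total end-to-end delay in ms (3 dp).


Packet = 1500 bytes = 12000 bits. Store-and-forward: sum (t_trans + t_prop) per link.
Link 1: t_trans = 12000/(10*10^6) s = 1.2000 ms; t_prop = 800/200000 s = 4.0000 ms; subtotal = 5.2000 ms
Link 2: t_trans = 12000/(5*10^6) s = 2.4000 ms; t_prop = 100/200000 s = 0.5000 ms; subtotal = 2.9000 ms
End-to-end = 5.2000 + 2.9000 = 8.1000 ms -> 8.100 ms (3 dp)

8.100


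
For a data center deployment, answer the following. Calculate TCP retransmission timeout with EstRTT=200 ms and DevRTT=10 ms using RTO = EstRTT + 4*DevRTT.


Given: EstRTT = 200 ms, DevRTT = 10 ms
Timeout = EstRTT + 4 * DevRTT
4 * DevRTT = 4 * 10 = 40
Timeout = 200 + 40 = 240 ms

240
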